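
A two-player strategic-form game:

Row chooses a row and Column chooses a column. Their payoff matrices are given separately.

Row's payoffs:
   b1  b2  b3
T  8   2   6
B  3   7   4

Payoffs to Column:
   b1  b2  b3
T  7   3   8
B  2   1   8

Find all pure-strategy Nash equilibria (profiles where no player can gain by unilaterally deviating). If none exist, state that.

(T, b1): Column can switch to b3 (7 → 8). Not NE.
(T, b2): Row can switch to B (2 → 7). Not NE.
(T, b3): Row gets 6, best alternative 4; Column gets 8, best alternative 7. No profitable deviation — NE.
(B, b1): Row can switch to T (3 → 8). Not NE.
(B, b2): Column can switch to b1 (1 → 2). Not NE.
(B, b3): Row can switch to T (4 → 6). Not NE.

Pure NE: (T, b3)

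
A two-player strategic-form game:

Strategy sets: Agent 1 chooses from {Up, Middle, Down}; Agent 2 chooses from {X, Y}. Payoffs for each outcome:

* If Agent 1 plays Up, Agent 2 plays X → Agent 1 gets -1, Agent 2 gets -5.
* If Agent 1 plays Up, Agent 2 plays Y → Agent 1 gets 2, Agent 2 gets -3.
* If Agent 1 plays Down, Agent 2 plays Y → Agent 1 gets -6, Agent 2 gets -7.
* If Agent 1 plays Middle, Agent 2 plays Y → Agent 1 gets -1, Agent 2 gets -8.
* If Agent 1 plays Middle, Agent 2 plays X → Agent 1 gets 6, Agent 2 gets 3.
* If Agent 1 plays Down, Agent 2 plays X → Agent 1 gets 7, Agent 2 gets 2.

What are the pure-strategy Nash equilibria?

(Up, Y) and (Down, X)

(Up, X): Agent 1 can switch to Middle (-1 → 6). Not NE.
(Up, Y): Agent 1 gets 2, best alternative -1; Agent 2 gets -3, best alternative -5. No profitable deviation — NE.
(Middle, X): Agent 1 can switch to Down (6 → 7). Not NE.
(Middle, Y): Agent 1 can switch to Up (-1 → 2). Not NE.
(Down, X): Agent 1 gets 7, best alternative 6; Agent 2 gets 2, best alternative -7. No profitable deviation — NE.
(Down, Y): Agent 1 can switch to Up (-6 → 2). Not NE.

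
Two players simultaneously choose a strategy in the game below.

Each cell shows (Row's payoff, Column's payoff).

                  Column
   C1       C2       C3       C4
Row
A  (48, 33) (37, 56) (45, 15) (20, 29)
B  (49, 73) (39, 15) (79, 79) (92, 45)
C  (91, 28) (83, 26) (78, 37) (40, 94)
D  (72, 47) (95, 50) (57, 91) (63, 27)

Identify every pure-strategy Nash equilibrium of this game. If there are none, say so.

For each player, find the best response to each opponent profile; mutual best responses are the pure NE.
Row against C1: payoffs 48, 49, 91, 72 → best response C.
Row against C2: payoffs 37, 39, 83, 95 → best response D.
Row against C3: payoffs 45, 79, 78, 57 → best response B.
Row against C4: payoffs 20, 92, 40, 63 → best response B.
Column against A: payoffs 33, 56, 15, 29 → best response C2.
Column against B: payoffs 73, 15, 79, 45 → best response C3.
Column against C: payoffs 28, 26, 37, 94 → best response C4.
Column against D: payoffs 47, 50, 91, 27 → best response C3.
Mutual best responses: (B, C3).

The unique pure-strategy Nash equilibrium is (B, C3).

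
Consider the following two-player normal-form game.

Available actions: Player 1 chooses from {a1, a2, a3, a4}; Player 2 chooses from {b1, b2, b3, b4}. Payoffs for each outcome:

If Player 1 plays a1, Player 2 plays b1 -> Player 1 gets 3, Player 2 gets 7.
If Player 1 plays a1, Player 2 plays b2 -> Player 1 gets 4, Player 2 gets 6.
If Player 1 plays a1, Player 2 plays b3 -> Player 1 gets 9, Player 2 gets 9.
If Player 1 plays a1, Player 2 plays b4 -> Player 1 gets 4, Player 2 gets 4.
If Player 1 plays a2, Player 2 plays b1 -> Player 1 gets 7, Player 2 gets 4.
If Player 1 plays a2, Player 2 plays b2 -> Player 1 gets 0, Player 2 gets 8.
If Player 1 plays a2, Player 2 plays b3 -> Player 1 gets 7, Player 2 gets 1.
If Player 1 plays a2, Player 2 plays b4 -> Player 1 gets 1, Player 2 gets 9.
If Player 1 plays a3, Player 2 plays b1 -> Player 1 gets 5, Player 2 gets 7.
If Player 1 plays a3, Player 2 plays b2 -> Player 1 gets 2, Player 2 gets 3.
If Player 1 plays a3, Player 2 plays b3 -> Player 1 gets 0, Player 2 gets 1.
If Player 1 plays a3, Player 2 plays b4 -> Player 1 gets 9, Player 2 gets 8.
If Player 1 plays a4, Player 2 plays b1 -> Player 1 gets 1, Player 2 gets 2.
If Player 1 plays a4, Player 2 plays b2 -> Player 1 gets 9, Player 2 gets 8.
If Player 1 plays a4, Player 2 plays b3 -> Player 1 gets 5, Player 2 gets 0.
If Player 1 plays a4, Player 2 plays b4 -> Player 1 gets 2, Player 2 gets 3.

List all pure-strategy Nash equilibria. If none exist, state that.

(a1, b3); (a3, b4); (a4, b2)

Player 1 against b1: payoffs 3, 7, 5, 1 → best response a2.
Player 1 against b2: payoffs 4, 0, 2, 9 → best response a4.
Player 1 against b3: payoffs 9, 7, 0, 5 → best response a1.
Player 1 against b4: payoffs 4, 1, 9, 2 → best response a3.
Player 2 against a1: payoffs 7, 6, 9, 4 → best response b3.
Player 2 against a2: payoffs 4, 8, 1, 9 → best response b4.
Player 2 against a3: payoffs 7, 3, 1, 8 → best response b4.
Player 2 against a4: payoffs 2, 8, 0, 3 → best response b2.
Mutual best responses: (a1, b3); (a3, b4); (a4, b2).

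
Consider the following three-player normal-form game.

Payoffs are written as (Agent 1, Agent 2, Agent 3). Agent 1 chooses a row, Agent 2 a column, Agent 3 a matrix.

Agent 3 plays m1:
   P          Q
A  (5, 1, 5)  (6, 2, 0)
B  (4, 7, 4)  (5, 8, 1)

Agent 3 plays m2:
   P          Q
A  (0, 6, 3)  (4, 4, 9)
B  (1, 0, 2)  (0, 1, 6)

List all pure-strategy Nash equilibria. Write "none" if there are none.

Agent 1 against (P, m1): payoffs 5, 4 → best response A.
Agent 1 against (P, m2): payoffs 0, 1 → best response B.
Agent 1 against (Q, m1): payoffs 6, 5 → best response A.
Agent 1 against (Q, m2): payoffs 4, 0 → best response A.
Agent 2 against (A, m1): payoffs 1, 2 → best response Q.
Agent 2 against (A, m2): payoffs 6, 4 → best response P.
Agent 2 against (B, m1): payoffs 7, 8 → best response Q.
Agent 2 against (B, m2): payoffs 0, 1 → best response Q.
Agent 3 against (A, P): payoffs 5, 3 → best response m1.
Agent 3 against (A, Q): payoffs 0, 9 → best response m2.
Agent 3 against (B, P): payoffs 4, 2 → best response m1.
Agent 3 against (B, Q): payoffs 1, 6 → best response m2.
No profile is a mutual best response for all players.

This game has no pure Nash equilibrium.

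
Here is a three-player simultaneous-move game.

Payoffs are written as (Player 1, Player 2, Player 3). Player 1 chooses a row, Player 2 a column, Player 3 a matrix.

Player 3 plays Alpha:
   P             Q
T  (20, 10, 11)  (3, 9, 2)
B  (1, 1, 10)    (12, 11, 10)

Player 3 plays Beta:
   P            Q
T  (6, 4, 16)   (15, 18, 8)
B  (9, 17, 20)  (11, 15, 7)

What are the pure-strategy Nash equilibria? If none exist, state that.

(T, P, Alpha): Player 3 can switch to Beta (11 → 16). Not NE.
(T, P, Beta): Player 1 can switch to B (6 → 9). Not NE.
(T, Q, Alpha): Player 1 can switch to B (3 → 12). Not NE.
(T, Q, Beta): Player 1 gets 15, best alternative 11; Player 2 gets 18, best alternative 4; Player 3 gets 8, best alternative 2. No profitable deviation — NE.
(B, P, Alpha): Player 1 can switch to T (1 → 20). Not NE.
(B, P, Beta): Player 1 gets 9, best alternative 6; Player 2 gets 17, best alternative 15; Player 3 gets 20, best alternative 10. No profitable deviation — NE.
(B, Q, Alpha): Player 1 gets 12, best alternative 3; Player 2 gets 11, best alternative 1; Player 3 gets 10, best alternative 7. No profitable deviation — NE.
(B, Q, Beta): Player 1 can switch to T (11 → 15). Not NE.

The pure Nash equilibria are (T, Q, Beta), (B, P, Beta), (B, Q, Alpha).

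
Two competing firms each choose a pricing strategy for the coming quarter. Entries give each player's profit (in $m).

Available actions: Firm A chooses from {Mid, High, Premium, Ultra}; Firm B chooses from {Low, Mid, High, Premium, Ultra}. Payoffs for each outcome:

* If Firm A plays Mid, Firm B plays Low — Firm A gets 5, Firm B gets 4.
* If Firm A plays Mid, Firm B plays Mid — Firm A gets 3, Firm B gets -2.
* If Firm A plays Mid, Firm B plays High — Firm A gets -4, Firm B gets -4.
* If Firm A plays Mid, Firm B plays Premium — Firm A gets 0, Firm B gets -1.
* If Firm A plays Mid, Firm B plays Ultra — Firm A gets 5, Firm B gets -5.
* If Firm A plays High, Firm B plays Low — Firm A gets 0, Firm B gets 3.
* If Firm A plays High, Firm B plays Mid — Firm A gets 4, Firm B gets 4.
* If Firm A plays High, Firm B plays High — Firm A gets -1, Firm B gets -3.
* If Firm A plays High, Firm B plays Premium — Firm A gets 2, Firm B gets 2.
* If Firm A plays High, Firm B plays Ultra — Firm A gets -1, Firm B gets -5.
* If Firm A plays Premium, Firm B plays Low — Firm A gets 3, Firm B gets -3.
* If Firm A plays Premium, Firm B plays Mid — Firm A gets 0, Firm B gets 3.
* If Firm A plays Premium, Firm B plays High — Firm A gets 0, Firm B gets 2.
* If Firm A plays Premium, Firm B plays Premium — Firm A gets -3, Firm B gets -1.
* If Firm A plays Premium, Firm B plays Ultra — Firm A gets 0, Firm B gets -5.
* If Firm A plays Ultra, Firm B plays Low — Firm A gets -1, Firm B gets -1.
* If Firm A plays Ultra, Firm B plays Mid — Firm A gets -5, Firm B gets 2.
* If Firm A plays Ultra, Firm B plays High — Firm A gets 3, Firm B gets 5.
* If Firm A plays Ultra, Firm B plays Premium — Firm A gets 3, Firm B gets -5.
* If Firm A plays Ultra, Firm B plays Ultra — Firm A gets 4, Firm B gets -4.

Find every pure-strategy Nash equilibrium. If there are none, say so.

(Mid, Low); (High, Mid); (Ultra, High)

(Mid, Low): Firm A gets 5, best alternative 3; Firm B gets 4, best alternative -1. No profitable deviation — NE.
(Mid, Mid): Firm A can switch to High (3 → 4). Not NE.
(Mid, High): Firm A can switch to High (-4 → -1). Not NE.
(Mid, Premium): Firm A can switch to High (0 → 2). Not NE.
(Mid, Ultra): Firm B can switch to Low (-5 → 4). Not NE.
(High, Low): Firm A can switch to Mid (0 → 5). Not NE.
(High, Mid): Firm A gets 4, best alternative 3; Firm B gets 4, best alternative 3. No profitable deviation — NE.
(High, High): Firm A can switch to Premium (-1 → 0). Not NE.
(High, Premium): Firm A can switch to Ultra (2 → 3). Not NE.
(High, Ultra): Firm A can switch to Mid (-1 → 5). Not NE.
(Ultra, High): Firm A gets 3, best alternative 0; Firm B gets 5, best alternative 2. No profitable deviation — NE.
(The remaining 9 profiles each have a profitable deviation by the same check.)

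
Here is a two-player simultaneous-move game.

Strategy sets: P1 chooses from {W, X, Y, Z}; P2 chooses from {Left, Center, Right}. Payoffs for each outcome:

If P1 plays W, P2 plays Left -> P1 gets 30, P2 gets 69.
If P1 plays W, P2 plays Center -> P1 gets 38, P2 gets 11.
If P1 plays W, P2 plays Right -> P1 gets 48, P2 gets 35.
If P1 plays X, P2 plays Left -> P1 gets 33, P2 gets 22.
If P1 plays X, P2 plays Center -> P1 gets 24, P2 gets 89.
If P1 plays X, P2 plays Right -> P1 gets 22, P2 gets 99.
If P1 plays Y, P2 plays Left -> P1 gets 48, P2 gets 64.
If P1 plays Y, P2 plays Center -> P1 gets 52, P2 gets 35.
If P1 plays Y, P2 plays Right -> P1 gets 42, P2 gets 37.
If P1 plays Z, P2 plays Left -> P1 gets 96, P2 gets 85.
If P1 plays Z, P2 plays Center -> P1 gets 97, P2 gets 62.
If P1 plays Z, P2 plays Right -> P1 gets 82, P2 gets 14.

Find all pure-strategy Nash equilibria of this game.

(Z, Left)

P1 against Left: payoffs 30, 33, 48, 96 → best response Z.
P1 against Center: payoffs 38, 24, 52, 97 → best response Z.
P1 against Right: payoffs 48, 22, 42, 82 → best response Z.
P2 against W: payoffs 69, 11, 35 → best response Left.
P2 against X: payoffs 22, 89, 99 → best response Right.
P2 against Y: payoffs 64, 35, 37 → best response Left.
P2 against Z: payoffs 85, 62, 14 → best response Left.
Mutual best responses: (Z, Left).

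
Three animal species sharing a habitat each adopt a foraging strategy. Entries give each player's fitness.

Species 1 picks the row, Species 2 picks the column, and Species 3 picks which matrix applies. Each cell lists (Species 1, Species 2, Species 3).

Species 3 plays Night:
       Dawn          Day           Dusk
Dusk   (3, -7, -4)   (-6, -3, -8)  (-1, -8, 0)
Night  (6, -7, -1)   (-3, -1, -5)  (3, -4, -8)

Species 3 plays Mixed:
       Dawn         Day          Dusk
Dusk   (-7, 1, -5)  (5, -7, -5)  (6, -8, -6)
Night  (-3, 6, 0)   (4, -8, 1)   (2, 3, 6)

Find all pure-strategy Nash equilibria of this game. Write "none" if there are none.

For each strategy profile, look for a profitable unilateral deviation.
(Dusk, Dawn, Night): Species 1 can switch to Night (3 → 6). Not NE.
(Dusk, Dawn, Mixed): Species 1 can switch to Night (-7 → -3). Not NE.
(Dusk, Day, Night): Species 1 can switch to Night (-6 → -3). Not NE.
(Dusk, Day, Mixed): Species 2 can switch to Dawn (-7 → 1). Not NE.
(Dusk, Dusk, Night): Species 1 can switch to Night (-1 → 3). Not NE.
(Dusk, Dusk, Mixed): Species 2 can switch to Dawn (-8 → 1). Not NE.
(Night, Dawn, Mixed): Species 1 gets -3, best alternative -7; Species 2 gets 6, best alternative 3; Species 3 gets 0, best alternative -1. No profitable deviation — NE.
(The remaining 5 profiles each have a profitable deviation by the same check.)

(Night, Dawn, Mixed)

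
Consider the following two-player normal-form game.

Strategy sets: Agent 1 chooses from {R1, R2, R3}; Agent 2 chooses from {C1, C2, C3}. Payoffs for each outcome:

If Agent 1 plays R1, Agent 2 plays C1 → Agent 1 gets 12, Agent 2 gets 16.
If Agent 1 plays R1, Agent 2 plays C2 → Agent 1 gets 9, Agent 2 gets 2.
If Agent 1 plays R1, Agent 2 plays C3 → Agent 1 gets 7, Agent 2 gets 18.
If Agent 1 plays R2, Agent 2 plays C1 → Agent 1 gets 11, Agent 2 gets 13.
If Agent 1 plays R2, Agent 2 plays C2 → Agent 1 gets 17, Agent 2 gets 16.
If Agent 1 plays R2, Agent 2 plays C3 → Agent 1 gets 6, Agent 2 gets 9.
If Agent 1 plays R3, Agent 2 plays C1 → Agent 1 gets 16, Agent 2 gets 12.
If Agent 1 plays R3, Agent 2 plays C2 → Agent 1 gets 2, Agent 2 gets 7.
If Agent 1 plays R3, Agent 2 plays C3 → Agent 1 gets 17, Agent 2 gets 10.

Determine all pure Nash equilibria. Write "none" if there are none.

Agent 1 against C1: payoffs 12, 11, 16 → best response R3.
Agent 1 against C2: payoffs 9, 17, 2 → best response R2.
Agent 1 against C3: payoffs 7, 6, 17 → best response R3.
Agent 2 against R1: payoffs 16, 2, 18 → best response C3.
Agent 2 against R2: payoffs 13, 16, 9 → best response C2.
Agent 2 against R3: payoffs 12, 7, 10 → best response C1.
Mutual best responses: (R2, C2); (R3, C1).

Pure-strategy Nash equilibria: (R2, C2), (R3, C1)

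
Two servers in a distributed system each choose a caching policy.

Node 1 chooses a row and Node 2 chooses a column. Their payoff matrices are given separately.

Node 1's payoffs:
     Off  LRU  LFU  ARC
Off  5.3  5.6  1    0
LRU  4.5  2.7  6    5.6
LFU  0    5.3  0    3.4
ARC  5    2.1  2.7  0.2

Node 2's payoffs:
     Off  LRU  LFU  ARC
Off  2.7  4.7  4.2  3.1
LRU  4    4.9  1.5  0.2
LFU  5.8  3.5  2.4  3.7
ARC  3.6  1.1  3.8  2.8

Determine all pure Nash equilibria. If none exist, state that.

Pure NE: (Off, LRU)

(Off, Off): Node 2 can switch to LRU (2.7 → 4.7). Not NE.
(Off, LRU): Node 1 gets 5.6, best alternative 5.3; Node 2 gets 4.7, best alternative 4.2. No profitable deviation — NE.
(Off, LFU): Node 1 can switch to LRU (1 → 6). Not NE.
(Off, ARC): Node 1 can switch to LRU (0 → 5.6). Not NE.
(LRU, Off): Node 1 can switch to Off (4.5 → 5.3). Not NE.
(LRU, LRU): Node 1 can switch to Off (2.7 → 5.6). Not NE.
(LRU, LFU): Node 2 can switch to Off (1.5 → 4). Not NE.
(The remaining 9 profiles each have a profitable deviation by the same check.)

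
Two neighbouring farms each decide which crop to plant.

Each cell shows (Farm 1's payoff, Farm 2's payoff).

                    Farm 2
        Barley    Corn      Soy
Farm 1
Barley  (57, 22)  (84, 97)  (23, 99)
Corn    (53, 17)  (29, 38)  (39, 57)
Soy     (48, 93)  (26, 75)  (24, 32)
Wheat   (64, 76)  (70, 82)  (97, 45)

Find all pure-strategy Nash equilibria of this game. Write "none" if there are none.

No pure-strategy Nash equilibrium.

Farm 1 against Barley: payoffs 57, 53, 48, 64 → best response Wheat.
Farm 1 against Corn: payoffs 84, 29, 26, 70 → best response Barley.
Farm 1 against Soy: payoffs 23, 39, 24, 97 → best response Wheat.
Farm 2 against Barley: payoffs 22, 97, 99 → best response Soy.
Farm 2 against Corn: payoffs 17, 38, 57 → best response Soy.
Farm 2 against Soy: payoffs 93, 75, 32 → best response Barley.
Farm 2 against Wheat: payoffs 76, 82, 45 → best response Corn.
No profile is a mutual best response for all players.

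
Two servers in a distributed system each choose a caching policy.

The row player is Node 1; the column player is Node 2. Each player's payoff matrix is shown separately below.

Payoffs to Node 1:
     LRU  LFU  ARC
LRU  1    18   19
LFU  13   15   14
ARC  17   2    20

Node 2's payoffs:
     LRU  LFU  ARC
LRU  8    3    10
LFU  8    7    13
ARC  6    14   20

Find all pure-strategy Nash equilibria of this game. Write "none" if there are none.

Pure NE: (ARC, ARC)

(LRU, LRU): Node 1 can switch to LFU (1 → 13). Not NE.
(LRU, LFU): Node 2 can switch to LRU (3 → 8). Not NE.
(LRU, ARC): Node 1 can switch to ARC (19 → 20). Not NE.
(LFU, LRU): Node 1 can switch to ARC (13 → 17). Not NE.
(LFU, LFU): Node 1 can switch to LRU (15 → 18). Not NE.
(LFU, ARC): Node 1 can switch to LRU (14 → 19). Not NE.
(ARC, LRU): Node 2 can switch to LFU (6 → 14). Not NE.
(ARC, LFU): Node 1 can switch to LRU (2 → 18). Not NE.
(ARC, ARC): Node 1 gets 20, best alternative 19; Node 2 gets 20, best alternative 14. No profitable deviation — NE.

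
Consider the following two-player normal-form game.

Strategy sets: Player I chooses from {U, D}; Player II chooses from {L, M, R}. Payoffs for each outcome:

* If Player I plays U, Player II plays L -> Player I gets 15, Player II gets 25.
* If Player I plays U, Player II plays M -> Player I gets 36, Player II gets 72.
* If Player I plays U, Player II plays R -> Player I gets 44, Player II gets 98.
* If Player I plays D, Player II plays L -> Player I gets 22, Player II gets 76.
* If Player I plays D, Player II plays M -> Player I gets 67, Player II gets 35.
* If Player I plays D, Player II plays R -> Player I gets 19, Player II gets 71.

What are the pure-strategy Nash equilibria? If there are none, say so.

For each strategy profile, look for a profitable unilateral deviation.
(U, L): Player I can switch to D (15 → 22). Not NE.
(U, M): Player I can switch to D (36 → 67). Not NE.
(U, R): Player I gets 44, best alternative 19; Player II gets 98, best alternative 72. No profitable deviation — NE.
(D, L): Player I gets 22, best alternative 15; Player II gets 76, best alternative 71. No profitable deviation — NE.
(D, M): Player II can switch to L (35 → 76). Not NE.
(D, R): Player I can switch to U (19 → 44). Not NE.

(U, R); (D, L)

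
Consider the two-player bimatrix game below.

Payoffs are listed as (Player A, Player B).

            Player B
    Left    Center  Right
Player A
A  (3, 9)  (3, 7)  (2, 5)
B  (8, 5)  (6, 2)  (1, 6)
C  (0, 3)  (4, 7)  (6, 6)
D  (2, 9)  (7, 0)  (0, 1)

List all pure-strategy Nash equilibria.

Check each profile: it is a Nash equilibrium iff no player can strictly gain by switching unilaterally.
(A, Left): Player A can switch to B (3 → 8). Not NE.
(A, Center): Player A can switch to B (3 → 6). Not NE.
(A, Right): Player A can switch to C (2 → 6). Not NE.
(B, Left): Player B can switch to Right (5 → 6). Not NE.
(B, Center): Player A can switch to D (6 → 7). Not NE.
(B, Right): Player A can switch to A (1 → 2). Not NE.
(C, Left): Player A can switch to A (0 → 3). Not NE.
(C, Center): Player A can switch to B (4 → 6). Not NE.
(The remaining 4 profiles each have a profitable deviation by the same check.)

There is no pure-strategy Nash equilibrium.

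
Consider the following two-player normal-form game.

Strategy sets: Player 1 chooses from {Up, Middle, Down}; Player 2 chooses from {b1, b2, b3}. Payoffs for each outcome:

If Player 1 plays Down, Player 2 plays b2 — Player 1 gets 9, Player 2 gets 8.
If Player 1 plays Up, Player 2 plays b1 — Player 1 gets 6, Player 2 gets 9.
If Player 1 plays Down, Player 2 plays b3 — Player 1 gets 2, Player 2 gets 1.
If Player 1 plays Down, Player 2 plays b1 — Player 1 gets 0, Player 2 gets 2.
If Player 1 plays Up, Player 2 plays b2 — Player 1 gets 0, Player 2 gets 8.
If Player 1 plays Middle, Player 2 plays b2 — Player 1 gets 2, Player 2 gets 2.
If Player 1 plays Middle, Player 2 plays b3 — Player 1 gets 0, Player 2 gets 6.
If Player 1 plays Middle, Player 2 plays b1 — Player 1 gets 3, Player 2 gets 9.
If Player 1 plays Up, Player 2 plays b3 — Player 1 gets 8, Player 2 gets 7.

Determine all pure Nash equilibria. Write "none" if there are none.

Player 1 against b1: payoffs 6, 3, 0 → best response Up.
Player 1 against b2: payoffs 0, 2, 9 → best response Down.
Player 1 against b3: payoffs 8, 0, 2 → best response Up.
Player 2 against Up: payoffs 9, 8, 7 → best response b1.
Player 2 against Middle: payoffs 9, 2, 6 → best response b1.
Player 2 against Down: payoffs 2, 8, 1 → best response b2.
Mutual best responses: (Up, b1); (Down, b2).

The pure Nash equilibria are (Up, b1) and (Down, b2).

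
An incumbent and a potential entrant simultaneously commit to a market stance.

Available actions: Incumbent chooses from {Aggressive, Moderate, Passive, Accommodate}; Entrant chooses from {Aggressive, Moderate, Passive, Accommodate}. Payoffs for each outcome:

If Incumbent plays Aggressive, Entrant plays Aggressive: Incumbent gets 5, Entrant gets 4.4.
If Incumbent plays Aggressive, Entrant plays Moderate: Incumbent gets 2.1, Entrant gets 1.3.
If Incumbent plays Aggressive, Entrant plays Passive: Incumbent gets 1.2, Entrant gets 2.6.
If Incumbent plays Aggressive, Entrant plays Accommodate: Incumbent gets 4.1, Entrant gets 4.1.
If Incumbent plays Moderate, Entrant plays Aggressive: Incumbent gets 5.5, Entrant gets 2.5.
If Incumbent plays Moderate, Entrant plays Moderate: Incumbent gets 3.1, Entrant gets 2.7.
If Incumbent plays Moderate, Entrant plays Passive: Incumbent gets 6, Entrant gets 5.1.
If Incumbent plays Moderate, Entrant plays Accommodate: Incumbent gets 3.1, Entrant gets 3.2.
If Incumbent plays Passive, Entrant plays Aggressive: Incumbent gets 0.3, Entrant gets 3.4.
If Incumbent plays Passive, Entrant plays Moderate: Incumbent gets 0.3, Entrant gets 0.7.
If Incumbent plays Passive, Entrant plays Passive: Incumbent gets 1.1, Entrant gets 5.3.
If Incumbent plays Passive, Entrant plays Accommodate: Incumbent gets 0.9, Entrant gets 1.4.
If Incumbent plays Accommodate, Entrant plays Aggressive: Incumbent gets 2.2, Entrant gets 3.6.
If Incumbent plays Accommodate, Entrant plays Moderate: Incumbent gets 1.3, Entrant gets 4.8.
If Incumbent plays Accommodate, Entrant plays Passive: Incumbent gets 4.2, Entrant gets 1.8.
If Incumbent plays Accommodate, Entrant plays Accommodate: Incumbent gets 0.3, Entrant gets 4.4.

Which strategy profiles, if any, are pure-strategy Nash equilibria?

(Moderate, Passive)

(Aggressive, Aggressive): Incumbent can switch to Moderate (5 → 5.5). Not NE.
(Aggressive, Moderate): Incumbent can switch to Moderate (2.1 → 3.1). Not NE.
(Aggressive, Passive): Incumbent can switch to Moderate (1.2 → 6). Not NE.
(Aggressive, Accommodate): Entrant can switch to Aggressive (4.1 → 4.4). Not NE.
(Moderate, Aggressive): Entrant can switch to Moderate (2.5 → 2.7). Not NE.
(Moderate, Moderate): Entrant can switch to Passive (2.7 → 5.1). Not NE.
(Moderate, Passive): Incumbent gets 6, best alternative 4.2; Entrant gets 5.1, best alternative 3.2. No profitable deviation — NE.
(Moderate, Accommodate): Incumbent can switch to Aggressive (3.1 → 4.1). Not NE.
(Passive, Aggressive): Incumbent can switch to Aggressive (0.3 → 5). Not NE.
(The remaining 7 profiles each have a profitable deviation by the same check.)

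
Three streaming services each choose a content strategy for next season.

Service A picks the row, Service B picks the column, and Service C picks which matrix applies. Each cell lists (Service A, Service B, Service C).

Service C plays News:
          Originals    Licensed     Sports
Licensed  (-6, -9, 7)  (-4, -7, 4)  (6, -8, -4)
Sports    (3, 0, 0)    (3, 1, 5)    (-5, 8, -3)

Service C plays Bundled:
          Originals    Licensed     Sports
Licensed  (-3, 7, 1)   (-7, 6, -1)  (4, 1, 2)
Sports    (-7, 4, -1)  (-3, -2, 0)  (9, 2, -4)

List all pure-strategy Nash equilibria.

none

(Licensed, Originals, News): Service A can switch to Sports (-6 → 3). Not NE.
(Licensed, Originals, Bundled): Service C can switch to News (1 → 7). Not NE.
(Licensed, Licensed, News): Service A can switch to Sports (-4 → 3). Not NE.
(Licensed, Licensed, Bundled): Service A can switch to Sports (-7 → -3). Not NE.
(Licensed, Sports, News): Service B can switch to Licensed (-8 → -7). Not NE.
(Licensed, Sports, Bundled): Service A can switch to Sports (4 → 9). Not NE.
(Sports, Originals, News): Service B can switch to Licensed (0 → 1). Not NE.
(Sports, Originals, Bundled): Service A can switch to Licensed (-7 → -3). Not NE.
(Sports, Licensed, News): Service B can switch to Sports (1 → 8). Not NE.
(Sports, Licensed, Bundled): Service B can switch to Originals (-2 → 4). Not NE.
(Sports, Sports, News): Service A can switch to Licensed (-5 → 6). Not NE.
(Sports, Sports, Bundled): Service B can switch to Originals (2 → 4). Not NE.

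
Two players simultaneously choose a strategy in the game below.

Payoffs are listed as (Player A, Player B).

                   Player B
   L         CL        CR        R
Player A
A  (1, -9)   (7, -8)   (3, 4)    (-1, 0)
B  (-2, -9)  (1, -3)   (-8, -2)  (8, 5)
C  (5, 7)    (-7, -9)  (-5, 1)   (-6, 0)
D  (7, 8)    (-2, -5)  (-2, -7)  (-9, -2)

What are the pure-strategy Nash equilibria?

The pure Nash equilibria are (A, CR), (B, R), (D, L).

Player A against L: payoffs 1, -2, 5, 7 → best response D.
Player A against CL: payoffs 7, 1, -7, -2 → best response A.
Player A against CR: payoffs 3, -8, -5, -2 → best response A.
Player A against R: payoffs -1, 8, -6, -9 → best response B.
Player B against A: payoffs -9, -8, 4, 0 → best response CR.
Player B against B: payoffs -9, -3, -2, 5 → best response R.
Player B against C: payoffs 7, -9, 1, 0 → best response L.
Player B against D: payoffs 8, -5, -7, -2 → best response L.
Mutual best responses: (A, CR); (B, R); (D, L).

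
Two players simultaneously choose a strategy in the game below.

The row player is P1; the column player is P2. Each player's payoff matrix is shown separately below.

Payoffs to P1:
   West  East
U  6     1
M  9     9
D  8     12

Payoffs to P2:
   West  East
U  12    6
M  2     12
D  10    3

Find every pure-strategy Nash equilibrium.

Check each profile: it is a Nash equilibrium iff no player can strictly gain by switching unilaterally.
(U, West): P1 can switch to M (6 → 9). Not NE.
(U, East): P1 can switch to M (1 → 9). Not NE.
(M, West): P2 can switch to East (2 → 12). Not NE.
(M, East): P1 can switch to D (9 → 12). Not NE.
(D, West): P1 can switch to M (8 → 9). Not NE.
(D, East): P2 can switch to West (3 → 10). Not NE.

There is no pure-strategy Nash equilibrium.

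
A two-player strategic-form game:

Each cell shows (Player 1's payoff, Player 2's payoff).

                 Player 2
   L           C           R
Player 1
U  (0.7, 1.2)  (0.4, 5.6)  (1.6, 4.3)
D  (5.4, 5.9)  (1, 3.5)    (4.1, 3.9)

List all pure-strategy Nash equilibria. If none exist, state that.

(D, L)

(U, L): Player 1 can switch to D (0.7 → 5.4). Not NE.
(U, C): Player 1 can switch to D (0.4 → 1). Not NE.
(U, R): Player 1 can switch to D (1.6 → 4.1). Not NE.
(D, L): Player 1 gets 5.4, best alternative 0.7; Player 2 gets 5.9, best alternative 3.9. No profitable deviation — NE.
(D, C): Player 2 can switch to L (3.5 → 5.9). Not NE.
(D, R): Player 2 can switch to L (3.9 → 5.9). Not NE.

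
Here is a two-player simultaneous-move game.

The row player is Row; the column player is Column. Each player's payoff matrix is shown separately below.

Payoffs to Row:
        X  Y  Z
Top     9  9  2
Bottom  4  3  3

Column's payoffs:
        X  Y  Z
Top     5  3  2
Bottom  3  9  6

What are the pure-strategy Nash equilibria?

For each player, find the best response to each opponent profile; mutual best responses are the pure NE.
Row against X: payoffs 9, 4 → best response Top.
Row against Y: payoffs 9, 3 → best response Top.
Row against Z: payoffs 2, 3 → best response Bottom.
Column against Top: payoffs 5, 3, 2 → best response X.
Column against Bottom: payoffs 3, 9, 6 → best response Y.
Mutual best responses: (Top, X).

(Top, X)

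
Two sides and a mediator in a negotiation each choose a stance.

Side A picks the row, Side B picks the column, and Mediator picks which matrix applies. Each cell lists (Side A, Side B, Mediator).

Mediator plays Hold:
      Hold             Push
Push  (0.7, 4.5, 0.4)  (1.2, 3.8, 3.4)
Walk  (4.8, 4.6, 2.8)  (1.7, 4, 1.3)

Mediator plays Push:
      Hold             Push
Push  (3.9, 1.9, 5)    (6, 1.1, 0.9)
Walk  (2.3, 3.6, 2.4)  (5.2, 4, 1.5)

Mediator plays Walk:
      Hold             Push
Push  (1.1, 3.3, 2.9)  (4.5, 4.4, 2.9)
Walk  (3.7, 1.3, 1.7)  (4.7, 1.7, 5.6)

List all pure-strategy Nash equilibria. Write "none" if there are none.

Check each profile: it is a Nash equilibrium iff no player can strictly gain by switching unilaterally.
(Push, Hold, Hold): Side A can switch to Walk (0.7 → 4.8). Not NE.
(Push, Hold, Push): Side A gets 3.9, best alternative 2.3; Side B gets 1.9, best alternative 1.1; Mediator gets 5, best alternative 2.9. No profitable deviation — NE.
(Push, Hold, Walk): Side A can switch to Walk (1.1 → 3.7). Not NE.
(Push, Push, Hold): Side A can switch to Walk (1.2 → 1.7). Not NE.
(Push, Push, Push): Side B can switch to Hold (1.1 → 1.9). Not NE.
(Push, Push, Walk): Side A can switch to Walk (4.5 → 4.7). Not NE.
(Walk, Hold, Hold): Side A gets 4.8, best alternative 0.7; Side B gets 4.6, best alternative 4; Mediator gets 2.8, best alternative 2.4. No profitable deviation — NE.
(Walk, Hold, Push): Side A can switch to Push (2.3 → 3.9). Not NE.
(Walk, Hold, Walk): Side B can switch to Push (1.3 → 1.7). Not NE.
(Walk, Push, Hold): Side B can switch to Hold (4 → 4.6). Not NE.
(Walk, Push, Push): Side A can switch to Push (5.2 → 6). Not NE.
(Walk, Push, Walk): Side A gets 4.7, best alternative 4.5; Side B gets 1.7, best alternative 1.3; Mediator gets 5.6, best alternative 1.5. No profitable deviation — NE.

The pure Nash equilibria are (Push, Hold, Push) and (Walk, Hold, Hold) and (Walk, Push, Walk).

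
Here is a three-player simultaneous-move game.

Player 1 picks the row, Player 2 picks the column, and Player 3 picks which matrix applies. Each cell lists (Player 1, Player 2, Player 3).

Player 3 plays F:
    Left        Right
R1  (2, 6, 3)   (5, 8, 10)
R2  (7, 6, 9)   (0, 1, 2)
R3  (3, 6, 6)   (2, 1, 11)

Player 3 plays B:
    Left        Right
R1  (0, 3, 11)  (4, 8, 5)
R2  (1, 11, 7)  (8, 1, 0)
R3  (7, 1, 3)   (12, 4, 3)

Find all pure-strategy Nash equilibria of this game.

The pure Nash equilibria are (R1, Right, F), (R2, Left, F).

(R1, Left, F): Player 1 can switch to R2 (2 → 7). Not NE.
(R1, Left, B): Player 1 can switch to R2 (0 → 1). Not NE.
(R1, Right, F): Player 1 gets 5, best alternative 2; Player 2 gets 8, best alternative 6; Player 3 gets 10, best alternative 5. No profitable deviation — NE.
(R1, Right, B): Player 1 can switch to R2 (4 → 8). Not NE.
(R2, Left, F): Player 1 gets 7, best alternative 3; Player 2 gets 6, best alternative 1; Player 3 gets 9, best alternative 7. No profitable deviation — NE.
(R2, Left, B): Player 1 can switch to R3 (1 → 7). Not NE.
(R2, Right, F): Player 1 can switch to R1 (0 → 5). Not NE.
(R2, Right, B): Player 1 can switch to R3 (8 → 12). Not NE.
(The remaining 4 profiles each have a profitable deviation by the same check.)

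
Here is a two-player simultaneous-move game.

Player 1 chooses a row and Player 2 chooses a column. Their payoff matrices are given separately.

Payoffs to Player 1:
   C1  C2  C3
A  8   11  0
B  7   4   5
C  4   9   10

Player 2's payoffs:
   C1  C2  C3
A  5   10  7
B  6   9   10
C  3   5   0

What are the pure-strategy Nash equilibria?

Pure NE: (A, C2)

For each player, find the best response to each opponent profile; mutual best responses are the pure NE.
Player 1 against C1: payoffs 8, 7, 4 → best response A.
Player 1 against C2: payoffs 11, 4, 9 → best response A.
Player 1 against C3: payoffs 0, 5, 10 → best response C.
Player 2 against A: payoffs 5, 10, 7 → best response C2.
Player 2 against B: payoffs 6, 9, 10 → best response C3.
Player 2 against C: payoffs 3, 5, 0 → best response C2.
Mutual best responses: (A, C2).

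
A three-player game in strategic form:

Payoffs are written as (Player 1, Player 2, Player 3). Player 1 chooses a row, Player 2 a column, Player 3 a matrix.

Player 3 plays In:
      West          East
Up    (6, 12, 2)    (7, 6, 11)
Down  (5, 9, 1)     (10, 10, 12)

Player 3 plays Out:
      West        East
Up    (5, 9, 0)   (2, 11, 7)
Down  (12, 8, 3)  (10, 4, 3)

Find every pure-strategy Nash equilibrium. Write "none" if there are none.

The pure Nash equilibria are (Up, West, In) and (Down, West, Out) and (Down, East, In).

For each player, find the best response to each opponent profile; mutual best responses are the pure NE.
Player 1 against (West, In): payoffs 6, 5 → best response Up.
Player 1 against (West, Out): payoffs 5, 12 → best response Down.
Player 1 against (East, In): payoffs 7, 10 → best response Down.
Player 1 against (East, Out): payoffs 2, 10 → best response Down.
Player 2 against (Up, In): payoffs 12, 6 → best response West.
Player 2 against (Up, Out): payoffs 9, 11 → best response East.
Player 2 against (Down, In): payoffs 9, 10 → best response East.
Player 2 against (Down, Out): payoffs 8, 4 → best response West.
Player 3 against (Up, West): payoffs 2, 0 → best response In.
Player 3 against (Up, East): payoffs 11, 7 → best response In.
Player 3 against (Down, West): payoffs 1, 3 → best response Out.
Player 3 against (Down, East): payoffs 12, 3 → best response In.
Mutual best responses: (Up, West, In); (Down, West, Out); (Down, East, In).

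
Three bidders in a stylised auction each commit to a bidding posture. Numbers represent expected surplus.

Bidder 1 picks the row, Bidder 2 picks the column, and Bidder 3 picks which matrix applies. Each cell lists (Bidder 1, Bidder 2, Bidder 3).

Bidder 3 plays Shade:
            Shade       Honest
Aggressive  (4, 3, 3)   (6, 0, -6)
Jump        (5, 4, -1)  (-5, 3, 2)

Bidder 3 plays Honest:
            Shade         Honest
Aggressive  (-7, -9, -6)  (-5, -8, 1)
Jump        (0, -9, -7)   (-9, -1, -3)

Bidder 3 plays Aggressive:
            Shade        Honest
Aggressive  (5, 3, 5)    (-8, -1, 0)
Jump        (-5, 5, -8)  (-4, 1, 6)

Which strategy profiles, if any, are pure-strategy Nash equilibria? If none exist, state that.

(Aggressive, Shade, Aggressive) and (Aggressive, Honest, Honest) and (Jump, Shade, Shade)

Bidder 1 against (Shade, Shade): payoffs 4, 5 → best response Jump.
Bidder 1 against (Shade, Honest): payoffs -7, 0 → best response Jump.
Bidder 1 against (Shade, Aggressive): payoffs 5, -5 → best response Aggressive.
Bidder 1 against (Honest, Shade): payoffs 6, -5 → best response Aggressive.
Bidder 1 against (Honest, Honest): payoffs -5, -9 → best response Aggressive.
Bidder 1 against (Honest, Aggressive): payoffs -8, -4 → best response Jump.
Bidder 2 against (Aggressive, Shade): payoffs 3, 0 → best response Shade.
Bidder 2 against (Aggressive, Honest): payoffs -9, -8 → best response Honest.
Bidder 2 against (Aggressive, Aggressive): payoffs 3, -1 → best response Shade.
Bidder 2 against (Jump, Shade): payoffs 4, 3 → best response Shade.
Bidder 2 against (Jump, Honest): payoffs -9, -1 → best response Honest.
Bidder 2 against (Jump, Aggressive): payoffs 5, 1 → best response Shade.
Bidder 3 against (Aggressive, Shade): payoffs 3, -6, 5 → best response Aggressive.
Bidder 3 against (Aggressive, Honest): payoffs -6, 1, 0 → best response Honest.
Bidder 3 against (Jump, Shade): payoffs -1, -7, -8 → best response Shade.
Bidder 3 against (Jump, Honest): payoffs 2, -3, 6 → best response Aggressive.
Mutual best responses: (Aggressive, Shade, Aggressive); (Aggressive, Honest, Honest); (Jump, Shade, Shade).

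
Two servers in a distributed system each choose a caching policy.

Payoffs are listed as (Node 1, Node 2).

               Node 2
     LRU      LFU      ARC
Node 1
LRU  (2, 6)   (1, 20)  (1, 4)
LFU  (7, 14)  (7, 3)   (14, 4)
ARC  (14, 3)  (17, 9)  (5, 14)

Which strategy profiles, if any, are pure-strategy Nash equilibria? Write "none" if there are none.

No pure-strategy Nash equilibrium.

Node 1 against LRU: payoffs 2, 7, 14 → best response ARC.
Node 1 against LFU: payoffs 1, 7, 17 → best response ARC.
Node 1 against ARC: payoffs 1, 14, 5 → best response LFU.
Node 2 against LRU: payoffs 6, 20, 4 → best response LFU.
Node 2 against LFU: payoffs 14, 3, 4 → best response LRU.
Node 2 against ARC: payoffs 3, 9, 14 → best response ARC.
No profile is a mutual best response for all players.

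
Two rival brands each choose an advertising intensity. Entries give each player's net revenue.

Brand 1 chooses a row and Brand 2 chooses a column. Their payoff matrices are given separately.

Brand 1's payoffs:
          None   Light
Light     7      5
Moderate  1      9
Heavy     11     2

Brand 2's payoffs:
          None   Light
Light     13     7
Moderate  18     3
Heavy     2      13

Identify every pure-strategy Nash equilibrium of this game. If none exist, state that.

No pure-strategy Nash equilibrium.

Brand 1 against None: payoffs 7, 1, 11 → best response Heavy.
Brand 1 against Light: payoffs 5, 9, 2 → best response Moderate.
Brand 2 against Light: payoffs 13, 7 → best response None.
Brand 2 against Moderate: payoffs 18, 3 → best response None.
Brand 2 against Heavy: payoffs 2, 13 → best response Light.
No profile is a mutual best response for all players.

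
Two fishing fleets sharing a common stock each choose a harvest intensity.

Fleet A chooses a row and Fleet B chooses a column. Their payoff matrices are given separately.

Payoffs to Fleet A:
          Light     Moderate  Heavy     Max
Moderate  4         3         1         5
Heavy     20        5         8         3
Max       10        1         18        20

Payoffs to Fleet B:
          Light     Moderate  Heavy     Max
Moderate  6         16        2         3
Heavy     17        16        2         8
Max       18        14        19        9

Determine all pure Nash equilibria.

(Heavy, Light); (Max, Heavy)

(Moderate, Light): Fleet A can switch to Heavy (4 → 20). Not NE.
(Moderate, Moderate): Fleet A can switch to Heavy (3 → 5). Not NE.
(Moderate, Heavy): Fleet A can switch to Heavy (1 → 8). Not NE.
(Moderate, Max): Fleet A can switch to Max (5 → 20). Not NE.
(Heavy, Light): Fleet A gets 20, best alternative 10; Fleet B gets 17, best alternative 16. No profitable deviation — NE.
(Heavy, Moderate): Fleet B can switch to Light (16 → 17). Not NE.
(Heavy, Heavy): Fleet A can switch to Max (8 → 18). Not NE.
(Heavy, Max): Fleet A can switch to Moderate (3 → 5). Not NE.
(Max, Light): Fleet A can switch to Heavy (10 → 20). Not NE.
(Max, Moderate): Fleet A can switch to Moderate (1 → 3). Not NE.
(Max, Heavy): Fleet A gets 18, best alternative 8; Fleet B gets 19, best alternative 18. No profitable deviation — NE.
(Max, Max): Fleet B can switch to Light (9 → 18). Not NE.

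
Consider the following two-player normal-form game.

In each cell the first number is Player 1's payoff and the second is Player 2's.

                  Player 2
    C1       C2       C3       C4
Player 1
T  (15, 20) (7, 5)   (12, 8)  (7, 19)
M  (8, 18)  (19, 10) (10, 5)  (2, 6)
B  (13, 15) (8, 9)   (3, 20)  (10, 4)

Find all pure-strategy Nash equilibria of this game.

(T, C1): Player 1 gets 15, best alternative 13; Player 2 gets 20, best alternative 19. No profitable deviation — NE.
(T, C2): Player 1 can switch to M (7 → 19). Not NE.
(T, C3): Player 2 can switch to C1 (8 → 20). Not NE.
(T, C4): Player 1 can switch to B (7 → 10). Not NE.
(M, C1): Player 1 can switch to T (8 → 15). Not NE.
(M, C2): Player 2 can switch to C1 (10 → 18). Not NE.
(M, C3): Player 1 can switch to T (10 → 12). Not NE.
(M, C4): Player 1 can switch to T (2 → 7). Not NE.
(B, C1): Player 1 can switch to T (13 → 15). Not NE.
(B, C2): Player 1 can switch to M (8 → 19). Not NE.
(B, C3): Player 1 can switch to T (3 → 12). Not NE.
(The remaining 1 profile has a profitable deviation by the same check.)

Pure NE: (T, C1)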